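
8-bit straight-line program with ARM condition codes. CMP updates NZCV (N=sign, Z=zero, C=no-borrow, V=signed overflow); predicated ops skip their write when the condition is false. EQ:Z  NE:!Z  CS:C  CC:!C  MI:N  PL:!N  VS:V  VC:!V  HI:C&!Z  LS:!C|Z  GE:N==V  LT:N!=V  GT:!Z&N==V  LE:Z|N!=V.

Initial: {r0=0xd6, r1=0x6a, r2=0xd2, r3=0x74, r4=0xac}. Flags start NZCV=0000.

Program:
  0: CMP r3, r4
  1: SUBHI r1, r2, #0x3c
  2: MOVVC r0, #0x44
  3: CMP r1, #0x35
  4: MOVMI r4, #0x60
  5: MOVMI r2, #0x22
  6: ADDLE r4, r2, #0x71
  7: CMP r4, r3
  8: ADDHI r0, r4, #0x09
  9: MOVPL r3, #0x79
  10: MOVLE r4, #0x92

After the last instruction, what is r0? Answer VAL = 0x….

0: ✓ CMP  NZCV=1001
1: · SUBHI
2: · MOVVC
3: ✓ CMP  NZCV=0010
4: · MOVMI
5: · MOVMI
6: · ADDLE
7: ✓ CMP  NZCV=0011
8: ✓ ADDHI  r0←0xb5
9: ✓ MOVPL  r3←0x79
10: ✓ MOVLE  r4←0x92

VAL = 0xb5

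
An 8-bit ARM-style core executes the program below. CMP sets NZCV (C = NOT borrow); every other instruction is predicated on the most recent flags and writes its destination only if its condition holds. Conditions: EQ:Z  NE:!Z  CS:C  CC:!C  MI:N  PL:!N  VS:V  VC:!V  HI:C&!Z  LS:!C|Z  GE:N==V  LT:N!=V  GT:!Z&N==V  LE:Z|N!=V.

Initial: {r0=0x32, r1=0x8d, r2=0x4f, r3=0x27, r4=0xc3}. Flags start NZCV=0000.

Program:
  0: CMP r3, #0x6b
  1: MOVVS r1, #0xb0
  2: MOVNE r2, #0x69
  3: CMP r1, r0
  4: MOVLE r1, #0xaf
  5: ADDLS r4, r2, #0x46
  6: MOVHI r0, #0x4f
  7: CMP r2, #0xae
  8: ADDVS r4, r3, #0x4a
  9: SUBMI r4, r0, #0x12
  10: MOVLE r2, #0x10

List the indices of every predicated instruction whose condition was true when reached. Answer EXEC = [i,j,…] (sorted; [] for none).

EXEC = [2,4,6,8,9]

[0] flags=1000 → (cmp)
[1] flags=1000 VS?F → skip
[2] flags=1000 NE?T → r2=0x69
[3] flags=0011 → (cmp)
[4] flags=0011 LE?T → r1=0xaf
[5] flags=0011 LS?F → skip
[6] flags=0011 HI?T → r0=0x4f
[7] flags=1001 → (cmp)
[8] flags=1001 VS?T → r4=0x71
[9] flags=1001 MI?T → r4=0x3d
[10] flags=1001 LE?F → skip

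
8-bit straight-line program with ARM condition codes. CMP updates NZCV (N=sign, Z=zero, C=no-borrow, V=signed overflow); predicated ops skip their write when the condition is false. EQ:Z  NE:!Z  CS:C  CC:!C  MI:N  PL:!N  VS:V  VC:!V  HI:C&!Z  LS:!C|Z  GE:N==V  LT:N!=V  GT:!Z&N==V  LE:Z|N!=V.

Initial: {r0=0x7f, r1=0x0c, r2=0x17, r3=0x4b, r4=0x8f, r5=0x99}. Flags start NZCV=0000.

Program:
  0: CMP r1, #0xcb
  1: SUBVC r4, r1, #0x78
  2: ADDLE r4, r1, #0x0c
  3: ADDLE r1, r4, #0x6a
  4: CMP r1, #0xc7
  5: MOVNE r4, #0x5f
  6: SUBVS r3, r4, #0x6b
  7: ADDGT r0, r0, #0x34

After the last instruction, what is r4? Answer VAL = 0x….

VAL = 0x5f

0: ✓ CMP  NZCV=0000
1: ✓ SUBVC  r4←0x94
2: · ADDLE
3: · ADDLE
4: ✓ CMP  NZCV=0000
5: ✓ MOVNE  r4←0x5f
6: · SUBVS
7: ✓ ADDGT  r0←0xb3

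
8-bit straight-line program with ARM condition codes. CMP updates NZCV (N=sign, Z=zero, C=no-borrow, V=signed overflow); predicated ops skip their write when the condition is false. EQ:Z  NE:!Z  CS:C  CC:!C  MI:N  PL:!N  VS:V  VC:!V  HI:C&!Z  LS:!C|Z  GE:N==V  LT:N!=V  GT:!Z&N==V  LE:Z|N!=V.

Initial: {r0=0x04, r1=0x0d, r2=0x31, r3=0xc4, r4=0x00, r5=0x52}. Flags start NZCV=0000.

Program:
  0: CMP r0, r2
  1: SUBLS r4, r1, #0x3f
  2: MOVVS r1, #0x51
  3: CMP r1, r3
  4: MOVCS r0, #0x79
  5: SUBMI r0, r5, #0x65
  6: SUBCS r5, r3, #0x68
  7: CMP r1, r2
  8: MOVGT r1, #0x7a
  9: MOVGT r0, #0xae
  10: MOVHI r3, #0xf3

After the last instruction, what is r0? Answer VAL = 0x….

0: ✓ CMP  NZCV=1000
1: ✓ SUBLS  r4←0xce
2: · MOVVS
3: ✓ CMP  NZCV=0000
4: · MOVCS
5: · SUBMI
6: · SUBCS
7: ✓ CMP  NZCV=1000
8: · MOVGT
9: · MOVGT
10: · MOVHI

VAL = 0x04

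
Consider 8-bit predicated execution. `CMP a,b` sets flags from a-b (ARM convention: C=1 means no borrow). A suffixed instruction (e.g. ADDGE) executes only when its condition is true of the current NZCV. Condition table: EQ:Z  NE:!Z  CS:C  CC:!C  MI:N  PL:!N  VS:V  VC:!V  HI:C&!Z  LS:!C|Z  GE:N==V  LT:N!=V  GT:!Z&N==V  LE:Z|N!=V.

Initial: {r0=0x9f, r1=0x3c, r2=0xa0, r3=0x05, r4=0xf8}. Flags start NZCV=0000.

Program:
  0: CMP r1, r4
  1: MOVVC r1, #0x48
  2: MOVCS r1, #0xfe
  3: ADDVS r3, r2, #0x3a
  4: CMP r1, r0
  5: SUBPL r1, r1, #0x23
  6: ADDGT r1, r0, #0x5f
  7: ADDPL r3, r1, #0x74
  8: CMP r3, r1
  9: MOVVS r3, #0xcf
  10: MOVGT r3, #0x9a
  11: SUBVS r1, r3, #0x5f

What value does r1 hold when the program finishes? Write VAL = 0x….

0: ✓ CMP  NZCV=0000
1: ✓ MOVVC  r1←0x48
2: · MOVCS
3: · ADDVS
4: ✓ CMP  NZCV=1001
5: · SUBPL
6: ✓ ADDGT  r1←0xfe
7: · ADDPL
8: ✓ CMP  NZCV=0000
9: · MOVVS
10: ✓ MOVGT  r3←0x9a
11: · SUBVS

VAL = 0xfe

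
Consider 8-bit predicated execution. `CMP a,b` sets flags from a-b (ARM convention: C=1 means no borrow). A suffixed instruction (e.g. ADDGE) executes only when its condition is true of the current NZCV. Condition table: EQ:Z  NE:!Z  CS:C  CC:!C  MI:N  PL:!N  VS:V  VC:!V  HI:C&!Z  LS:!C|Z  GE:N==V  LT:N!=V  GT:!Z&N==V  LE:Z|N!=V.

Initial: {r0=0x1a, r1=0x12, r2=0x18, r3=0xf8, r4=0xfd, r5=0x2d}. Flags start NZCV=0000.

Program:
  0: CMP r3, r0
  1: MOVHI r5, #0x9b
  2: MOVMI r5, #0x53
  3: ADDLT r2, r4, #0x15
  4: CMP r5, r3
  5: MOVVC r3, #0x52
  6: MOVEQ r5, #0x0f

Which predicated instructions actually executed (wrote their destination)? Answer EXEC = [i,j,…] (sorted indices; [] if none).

[0] flags=1010 → (cmp)
[1] flags=1010 HI?T → r5=0x9b
[2] flags=1010 MI?T → r5=0x53
[3] flags=1010 LT?T → r2=0x12
[4] flags=0000 → (cmp)
[5] flags=0000 VC?T → r3=0x52
[6] flags=0000 EQ?F → skip

EXEC = [1,2,3,5]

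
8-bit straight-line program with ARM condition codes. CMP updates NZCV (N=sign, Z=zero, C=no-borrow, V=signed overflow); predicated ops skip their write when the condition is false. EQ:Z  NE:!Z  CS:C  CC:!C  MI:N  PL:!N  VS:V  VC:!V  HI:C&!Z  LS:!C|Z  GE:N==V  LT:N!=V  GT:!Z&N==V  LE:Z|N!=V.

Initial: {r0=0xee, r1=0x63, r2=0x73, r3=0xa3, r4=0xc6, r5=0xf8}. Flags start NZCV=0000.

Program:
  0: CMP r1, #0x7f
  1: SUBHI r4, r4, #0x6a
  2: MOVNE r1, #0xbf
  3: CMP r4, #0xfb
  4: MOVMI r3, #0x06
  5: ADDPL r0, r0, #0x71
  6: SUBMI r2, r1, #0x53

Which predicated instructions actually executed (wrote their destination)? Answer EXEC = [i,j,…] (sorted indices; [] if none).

0: ✓ CMP  NZCV=1000
1: · SUBHI
2: ✓ MOVNE  r1←0xbf
3: ✓ CMP  NZCV=1000
4: ✓ MOVMI  r3←0x06
5: · ADDPL
6: ✓ SUBMI  r2←0x6c

EXEC = [2,4,6]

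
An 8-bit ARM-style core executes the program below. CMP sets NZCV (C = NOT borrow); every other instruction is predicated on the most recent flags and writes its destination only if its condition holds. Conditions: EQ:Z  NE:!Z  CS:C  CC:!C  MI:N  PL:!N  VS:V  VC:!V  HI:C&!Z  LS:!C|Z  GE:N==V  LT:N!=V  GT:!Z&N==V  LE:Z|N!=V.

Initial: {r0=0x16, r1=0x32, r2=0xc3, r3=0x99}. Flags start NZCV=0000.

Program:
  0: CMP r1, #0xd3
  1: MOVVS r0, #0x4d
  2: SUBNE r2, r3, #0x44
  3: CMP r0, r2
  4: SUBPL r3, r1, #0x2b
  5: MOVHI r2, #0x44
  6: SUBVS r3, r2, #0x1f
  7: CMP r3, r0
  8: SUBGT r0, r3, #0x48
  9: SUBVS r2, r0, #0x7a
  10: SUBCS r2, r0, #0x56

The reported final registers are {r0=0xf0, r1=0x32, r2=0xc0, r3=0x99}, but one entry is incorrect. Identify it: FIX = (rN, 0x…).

0: ✓ CMP  NZCV=0000
1: · MOVVS
2: ✓ SUBNE  r2←0x55
3: ✓ CMP  NZCV=1000
4: · SUBPL
5: · MOVHI
6: · SUBVS
7: ✓ CMP  NZCV=1010
8: · SUBGT
9: · SUBVS
10: ✓ SUBCS  r2←0xc0

FIX = (r0, 0x16)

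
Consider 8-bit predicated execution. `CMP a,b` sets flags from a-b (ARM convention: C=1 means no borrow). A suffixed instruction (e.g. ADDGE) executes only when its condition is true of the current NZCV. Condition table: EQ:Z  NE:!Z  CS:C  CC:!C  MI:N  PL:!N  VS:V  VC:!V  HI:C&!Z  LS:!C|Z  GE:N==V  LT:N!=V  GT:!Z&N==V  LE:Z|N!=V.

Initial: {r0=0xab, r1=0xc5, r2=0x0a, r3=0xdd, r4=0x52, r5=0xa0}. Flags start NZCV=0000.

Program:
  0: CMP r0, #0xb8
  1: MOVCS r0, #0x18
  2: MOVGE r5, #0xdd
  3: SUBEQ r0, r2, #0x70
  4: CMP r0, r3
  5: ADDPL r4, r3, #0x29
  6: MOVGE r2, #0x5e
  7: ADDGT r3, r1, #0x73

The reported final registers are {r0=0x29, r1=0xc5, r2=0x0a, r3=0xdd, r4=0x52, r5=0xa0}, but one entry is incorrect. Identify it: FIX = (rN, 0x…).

0: ✓ CMP  NZCV=1000
1: · MOVCS
2: · MOVGE
3: · SUBEQ
4: ✓ CMP  NZCV=1000
5: · ADDPL
6: · MOVGE
7: · ADDGT

FIX = (r0, 0xab)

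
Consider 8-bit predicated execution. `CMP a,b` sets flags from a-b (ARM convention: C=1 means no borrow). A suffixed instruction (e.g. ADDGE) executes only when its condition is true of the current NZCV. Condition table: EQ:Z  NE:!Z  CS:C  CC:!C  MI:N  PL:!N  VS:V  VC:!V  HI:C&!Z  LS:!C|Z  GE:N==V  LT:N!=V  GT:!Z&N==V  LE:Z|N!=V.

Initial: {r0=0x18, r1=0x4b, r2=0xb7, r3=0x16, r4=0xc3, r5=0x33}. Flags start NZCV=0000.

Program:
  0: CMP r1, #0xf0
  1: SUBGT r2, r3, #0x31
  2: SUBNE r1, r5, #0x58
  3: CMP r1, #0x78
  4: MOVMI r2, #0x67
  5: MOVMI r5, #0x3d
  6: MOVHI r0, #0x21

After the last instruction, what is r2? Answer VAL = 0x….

VAL = 0xe5

0: ✓ CMP  NZCV=0000
1: ✓ SUBGT  r2←0xe5
2: ✓ SUBNE  r1←0xdb
3: ✓ CMP  NZCV=0011
4: · MOVMI
5: · MOVMI
6: ✓ MOVHI  r0←0x21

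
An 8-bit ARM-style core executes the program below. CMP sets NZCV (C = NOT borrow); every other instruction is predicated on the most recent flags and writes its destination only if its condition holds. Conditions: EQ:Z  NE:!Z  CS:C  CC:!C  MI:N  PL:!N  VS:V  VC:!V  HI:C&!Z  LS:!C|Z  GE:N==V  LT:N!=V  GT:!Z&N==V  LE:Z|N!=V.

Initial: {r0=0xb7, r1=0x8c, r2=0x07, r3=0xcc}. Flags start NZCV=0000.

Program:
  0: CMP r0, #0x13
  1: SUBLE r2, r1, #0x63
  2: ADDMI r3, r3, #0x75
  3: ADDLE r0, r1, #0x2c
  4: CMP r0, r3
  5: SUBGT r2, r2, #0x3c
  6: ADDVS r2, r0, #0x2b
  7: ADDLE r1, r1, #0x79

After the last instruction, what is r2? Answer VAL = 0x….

VAL = 0xe3

0: ✓ CMP  NZCV=1010
1: ✓ SUBLE  r2←0x29
2: ✓ ADDMI  r3←0x41
3: ✓ ADDLE  r0←0xb8
4: ✓ CMP  NZCV=0011
5: · SUBGT
6: ✓ ADDVS  r2←0xe3
7: ✓ ADDLE  r1←0x05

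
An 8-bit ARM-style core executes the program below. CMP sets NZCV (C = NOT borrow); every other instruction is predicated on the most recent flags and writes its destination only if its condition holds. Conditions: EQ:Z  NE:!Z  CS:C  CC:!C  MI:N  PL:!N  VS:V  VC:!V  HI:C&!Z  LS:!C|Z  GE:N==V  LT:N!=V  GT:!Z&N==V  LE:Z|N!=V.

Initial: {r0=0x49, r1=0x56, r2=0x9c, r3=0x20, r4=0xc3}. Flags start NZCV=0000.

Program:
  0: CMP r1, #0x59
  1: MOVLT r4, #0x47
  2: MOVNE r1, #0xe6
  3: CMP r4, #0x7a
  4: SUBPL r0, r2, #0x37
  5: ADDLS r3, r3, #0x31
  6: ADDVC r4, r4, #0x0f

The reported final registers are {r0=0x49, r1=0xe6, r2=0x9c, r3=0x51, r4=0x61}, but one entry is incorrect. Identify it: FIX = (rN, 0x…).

FIX = (r4, 0x56)

[0] flags=1000 → (cmp)
[1] flags=1000 LT?T → r4=0x47
[2] flags=1000 NE?T → r1=0xe6
[3] flags=1000 → (cmp)
[4] flags=1000 PL?F → skip
[5] flags=1000 LS?T → r3=0x51
[6] flags=1000 VC?T → r4=0x56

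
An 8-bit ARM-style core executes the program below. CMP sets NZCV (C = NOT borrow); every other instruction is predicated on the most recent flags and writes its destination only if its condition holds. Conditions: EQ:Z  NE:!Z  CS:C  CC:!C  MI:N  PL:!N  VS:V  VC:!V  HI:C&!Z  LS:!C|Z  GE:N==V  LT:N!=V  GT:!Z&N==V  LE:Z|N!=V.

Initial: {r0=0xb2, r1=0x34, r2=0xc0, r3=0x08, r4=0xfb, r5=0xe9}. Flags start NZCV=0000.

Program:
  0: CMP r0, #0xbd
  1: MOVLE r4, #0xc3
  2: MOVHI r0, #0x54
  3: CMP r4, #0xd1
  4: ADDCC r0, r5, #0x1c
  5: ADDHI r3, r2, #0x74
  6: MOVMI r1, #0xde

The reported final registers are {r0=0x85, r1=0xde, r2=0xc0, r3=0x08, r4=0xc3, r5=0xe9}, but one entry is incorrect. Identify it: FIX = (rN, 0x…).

0: ✓ CMP  NZCV=1000
1: ✓ MOVLE  r4←0xc3
2: · MOVHI
3: ✓ CMP  NZCV=1000
4: ✓ ADDCC  r0←0x05
5: · ADDHI
6: ✓ MOVMI  r1←0xde

FIX = (r0, 0x05)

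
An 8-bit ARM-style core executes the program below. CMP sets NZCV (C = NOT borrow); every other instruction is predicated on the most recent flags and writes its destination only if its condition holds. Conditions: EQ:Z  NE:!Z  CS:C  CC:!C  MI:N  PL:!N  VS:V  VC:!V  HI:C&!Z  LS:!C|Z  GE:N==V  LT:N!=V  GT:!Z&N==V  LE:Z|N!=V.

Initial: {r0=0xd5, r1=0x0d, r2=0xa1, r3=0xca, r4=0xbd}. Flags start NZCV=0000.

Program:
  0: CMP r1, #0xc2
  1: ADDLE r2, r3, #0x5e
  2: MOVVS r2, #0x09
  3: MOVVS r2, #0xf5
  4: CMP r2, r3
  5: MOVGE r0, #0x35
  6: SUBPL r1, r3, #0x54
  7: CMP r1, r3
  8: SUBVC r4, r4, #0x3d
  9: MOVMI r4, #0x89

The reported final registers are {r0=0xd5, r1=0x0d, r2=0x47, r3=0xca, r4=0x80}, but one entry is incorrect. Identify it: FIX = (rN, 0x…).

FIX = (r2, 0xa1)

0: ✓ CMP  NZCV=0000
1: · ADDLE
2: · MOVVS
3: · MOVVS
4: ✓ CMP  NZCV=1000
5: · MOVGE
6: · SUBPL
7: ✓ CMP  NZCV=0000
8: ✓ SUBVC  r4←0x80
9: · MOVMI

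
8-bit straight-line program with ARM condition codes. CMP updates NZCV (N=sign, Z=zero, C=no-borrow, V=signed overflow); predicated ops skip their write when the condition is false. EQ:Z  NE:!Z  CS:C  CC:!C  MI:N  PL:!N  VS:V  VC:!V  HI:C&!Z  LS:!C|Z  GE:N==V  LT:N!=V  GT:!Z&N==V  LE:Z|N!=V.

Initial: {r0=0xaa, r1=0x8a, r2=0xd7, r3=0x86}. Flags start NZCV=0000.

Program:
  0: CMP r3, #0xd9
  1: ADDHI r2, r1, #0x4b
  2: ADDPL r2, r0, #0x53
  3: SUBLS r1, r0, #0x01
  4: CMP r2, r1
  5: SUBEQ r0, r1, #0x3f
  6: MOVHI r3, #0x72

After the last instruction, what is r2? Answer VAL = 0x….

VAL = 0xd7

0: ✓ CMP  NZCV=1000
1: · ADDHI
2: · ADDPL
3: ✓ SUBLS  r1←0xa9
4: ✓ CMP  NZCV=0010
5: · SUBEQ
6: ✓ MOVHI  r3←0x72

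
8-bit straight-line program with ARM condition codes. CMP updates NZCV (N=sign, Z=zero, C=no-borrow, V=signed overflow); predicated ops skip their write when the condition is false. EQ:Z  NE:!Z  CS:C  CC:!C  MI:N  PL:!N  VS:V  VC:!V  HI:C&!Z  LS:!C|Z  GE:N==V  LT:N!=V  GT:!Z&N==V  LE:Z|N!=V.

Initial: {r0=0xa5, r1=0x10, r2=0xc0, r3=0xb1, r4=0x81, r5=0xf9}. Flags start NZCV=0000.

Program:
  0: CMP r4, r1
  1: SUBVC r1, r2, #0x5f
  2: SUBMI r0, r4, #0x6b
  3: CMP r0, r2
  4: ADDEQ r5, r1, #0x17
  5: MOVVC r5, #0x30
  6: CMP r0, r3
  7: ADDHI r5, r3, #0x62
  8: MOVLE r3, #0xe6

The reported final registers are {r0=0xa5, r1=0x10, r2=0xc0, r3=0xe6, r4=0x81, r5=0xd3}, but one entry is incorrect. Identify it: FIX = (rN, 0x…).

[0] flags=0011 → (cmp)
[1] flags=0011 VC?F → skip
[2] flags=0011 MI?F → skip
[3] flags=1000 → (cmp)
[4] flags=1000 EQ?F → skip
[5] flags=1000 VC?T → r5=0x30
[6] flags=1000 → (cmp)
[7] flags=1000 HI?F → skip
[8] flags=1000 LE?T → r3=0xe6

FIX = (r5, 0x30)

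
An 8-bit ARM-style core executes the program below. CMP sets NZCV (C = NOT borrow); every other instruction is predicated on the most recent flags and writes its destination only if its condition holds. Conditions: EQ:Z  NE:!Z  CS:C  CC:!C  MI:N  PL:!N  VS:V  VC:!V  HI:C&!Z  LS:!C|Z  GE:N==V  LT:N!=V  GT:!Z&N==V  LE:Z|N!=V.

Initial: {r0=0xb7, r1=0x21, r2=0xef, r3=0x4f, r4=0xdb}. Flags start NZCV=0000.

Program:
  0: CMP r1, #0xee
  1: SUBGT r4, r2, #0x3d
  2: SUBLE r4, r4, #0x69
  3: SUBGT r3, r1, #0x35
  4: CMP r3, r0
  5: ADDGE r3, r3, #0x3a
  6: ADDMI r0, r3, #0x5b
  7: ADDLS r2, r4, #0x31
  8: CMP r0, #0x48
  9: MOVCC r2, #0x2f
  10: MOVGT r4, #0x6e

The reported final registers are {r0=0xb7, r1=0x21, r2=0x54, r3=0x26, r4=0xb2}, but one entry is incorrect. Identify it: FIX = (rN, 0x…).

[0] flags=0000 → (cmp)
[1] flags=0000 GT?T → r4=0xb2
[2] flags=0000 LE?F → skip
[3] flags=0000 GT?T → r3=0xec
[4] flags=0010 → (cmp)
[5] flags=0010 GE?T → r3=0x26
[6] flags=0010 MI?F → skip
[7] flags=0010 LS?F → skip
[8] flags=0011 → (cmp)
[9] flags=0011 CC?F → skip
[10] flags=0011 GT?F → skip

FIX = (r2, 0xef)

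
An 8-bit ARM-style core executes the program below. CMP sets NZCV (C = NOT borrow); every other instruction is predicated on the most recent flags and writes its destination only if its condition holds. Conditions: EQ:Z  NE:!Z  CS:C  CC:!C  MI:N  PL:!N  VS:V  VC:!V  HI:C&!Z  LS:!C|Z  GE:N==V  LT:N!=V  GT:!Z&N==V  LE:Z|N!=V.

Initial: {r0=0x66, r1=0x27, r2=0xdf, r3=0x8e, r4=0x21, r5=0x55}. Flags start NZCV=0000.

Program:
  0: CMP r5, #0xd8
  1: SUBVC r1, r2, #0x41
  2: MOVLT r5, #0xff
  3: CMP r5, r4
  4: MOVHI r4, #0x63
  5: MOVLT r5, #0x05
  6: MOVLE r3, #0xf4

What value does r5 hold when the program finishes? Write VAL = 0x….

VAL = 0x55

[0] flags=0000 → (cmp)
[1] flags=0000 VC?T → r1=0x9e
[2] flags=0000 LT?F → skip
[3] flags=0010 → (cmp)
[4] flags=0010 HI?T → r4=0x63
[5] flags=0010 LT?F → skip
[6] flags=0010 LE?F → skip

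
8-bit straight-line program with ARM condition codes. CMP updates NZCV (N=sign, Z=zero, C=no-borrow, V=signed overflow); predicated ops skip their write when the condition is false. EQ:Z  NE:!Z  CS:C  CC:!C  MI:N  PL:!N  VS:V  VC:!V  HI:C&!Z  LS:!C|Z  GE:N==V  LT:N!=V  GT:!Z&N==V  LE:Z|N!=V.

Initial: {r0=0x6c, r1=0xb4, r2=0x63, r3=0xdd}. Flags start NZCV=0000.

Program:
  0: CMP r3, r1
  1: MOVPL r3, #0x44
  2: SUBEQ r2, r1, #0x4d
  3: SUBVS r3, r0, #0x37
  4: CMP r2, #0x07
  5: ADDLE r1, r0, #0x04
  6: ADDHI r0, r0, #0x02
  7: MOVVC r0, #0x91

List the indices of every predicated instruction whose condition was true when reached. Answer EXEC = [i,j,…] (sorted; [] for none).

0: ✓ CMP  NZCV=0010
1: ✓ MOVPL  r3←0x44
2: · SUBEQ
3: · SUBVS
4: ✓ CMP  NZCV=0010
5: · ADDLE
6: ✓ ADDHI  r0←0x6e
7: ✓ MOVVC  r0←0x91

EXEC = [1,6,7]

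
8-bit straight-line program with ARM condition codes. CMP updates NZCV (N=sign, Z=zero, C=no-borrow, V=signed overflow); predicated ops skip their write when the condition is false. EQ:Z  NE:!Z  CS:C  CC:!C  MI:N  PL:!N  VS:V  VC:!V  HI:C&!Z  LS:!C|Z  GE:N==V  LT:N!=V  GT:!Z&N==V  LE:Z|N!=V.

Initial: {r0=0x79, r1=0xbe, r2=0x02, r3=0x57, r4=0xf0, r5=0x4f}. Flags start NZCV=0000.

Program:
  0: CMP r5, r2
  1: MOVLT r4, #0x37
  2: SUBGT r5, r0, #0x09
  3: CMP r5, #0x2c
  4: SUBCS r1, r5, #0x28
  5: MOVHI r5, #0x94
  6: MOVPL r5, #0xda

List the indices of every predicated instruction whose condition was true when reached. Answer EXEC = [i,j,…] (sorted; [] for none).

0: ✓ CMP  NZCV=0010
1: · MOVLT
2: ✓ SUBGT  r5←0x70
3: ✓ CMP  NZCV=0010
4: ✓ SUBCS  r1←0x48
5: ✓ MOVHI  r5←0x94
6: ✓ MOVPL  r5←0xda

EXEC = [2,4,5,6]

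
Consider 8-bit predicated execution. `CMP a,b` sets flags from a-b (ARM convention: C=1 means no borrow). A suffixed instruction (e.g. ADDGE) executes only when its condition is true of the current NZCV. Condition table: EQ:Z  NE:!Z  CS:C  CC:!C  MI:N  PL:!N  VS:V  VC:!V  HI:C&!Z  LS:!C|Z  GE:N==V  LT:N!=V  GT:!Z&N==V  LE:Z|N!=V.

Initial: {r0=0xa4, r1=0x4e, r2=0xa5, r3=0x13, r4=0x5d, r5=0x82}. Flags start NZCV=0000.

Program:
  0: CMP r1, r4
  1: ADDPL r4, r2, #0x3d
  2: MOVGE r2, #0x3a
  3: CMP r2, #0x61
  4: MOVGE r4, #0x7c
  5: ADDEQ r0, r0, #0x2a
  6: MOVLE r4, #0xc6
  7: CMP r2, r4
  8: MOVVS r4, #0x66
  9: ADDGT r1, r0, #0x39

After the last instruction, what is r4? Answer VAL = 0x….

0: ✓ CMP  NZCV=1000
1: · ADDPL
2: · MOVGE
3: ✓ CMP  NZCV=0011
4: · MOVGE
5: · ADDEQ
6: ✓ MOVLE  r4←0xc6
7: ✓ CMP  NZCV=1000
8: · MOVVS
9: · ADDGT

VAL = 0xc6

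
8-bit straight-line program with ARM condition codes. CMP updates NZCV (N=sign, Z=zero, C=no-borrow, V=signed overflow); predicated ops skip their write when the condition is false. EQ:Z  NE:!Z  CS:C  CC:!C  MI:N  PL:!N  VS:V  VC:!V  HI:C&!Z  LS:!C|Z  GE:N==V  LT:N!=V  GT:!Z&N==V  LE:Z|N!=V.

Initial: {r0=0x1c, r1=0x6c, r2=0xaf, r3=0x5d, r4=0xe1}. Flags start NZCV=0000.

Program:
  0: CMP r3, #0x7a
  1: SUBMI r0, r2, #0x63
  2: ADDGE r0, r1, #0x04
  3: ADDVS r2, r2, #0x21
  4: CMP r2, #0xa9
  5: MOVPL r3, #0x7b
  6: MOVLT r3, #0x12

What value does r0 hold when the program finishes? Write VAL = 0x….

[0] flags=1000 → (cmp)
[1] flags=1000 MI?T → r0=0x4c
[2] flags=1000 GE?F → skip
[3] flags=1000 VS?F → skip
[4] flags=0010 → (cmp)
[5] flags=0010 PL?T → r3=0x7b
[6] flags=0010 LT?F → skip

VAL = 0x4c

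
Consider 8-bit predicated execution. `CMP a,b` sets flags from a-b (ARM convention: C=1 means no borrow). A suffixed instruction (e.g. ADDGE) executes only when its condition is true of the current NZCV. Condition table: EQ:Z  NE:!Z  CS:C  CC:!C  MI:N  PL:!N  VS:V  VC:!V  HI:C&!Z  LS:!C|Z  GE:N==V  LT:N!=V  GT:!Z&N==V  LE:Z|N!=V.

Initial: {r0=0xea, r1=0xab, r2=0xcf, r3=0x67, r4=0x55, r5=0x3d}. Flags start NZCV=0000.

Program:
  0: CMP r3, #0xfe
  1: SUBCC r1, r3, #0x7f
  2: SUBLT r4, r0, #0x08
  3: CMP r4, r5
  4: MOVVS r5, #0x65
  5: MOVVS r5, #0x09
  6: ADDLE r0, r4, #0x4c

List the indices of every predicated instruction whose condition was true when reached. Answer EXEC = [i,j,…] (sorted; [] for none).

EXEC = [1]

0: ✓ CMP  NZCV=0000
1: ✓ SUBCC  r1←0xe8
2: · SUBLT
3: ✓ CMP  NZCV=0010
4: · MOVVS
5: · MOVVS
6: · ADDLE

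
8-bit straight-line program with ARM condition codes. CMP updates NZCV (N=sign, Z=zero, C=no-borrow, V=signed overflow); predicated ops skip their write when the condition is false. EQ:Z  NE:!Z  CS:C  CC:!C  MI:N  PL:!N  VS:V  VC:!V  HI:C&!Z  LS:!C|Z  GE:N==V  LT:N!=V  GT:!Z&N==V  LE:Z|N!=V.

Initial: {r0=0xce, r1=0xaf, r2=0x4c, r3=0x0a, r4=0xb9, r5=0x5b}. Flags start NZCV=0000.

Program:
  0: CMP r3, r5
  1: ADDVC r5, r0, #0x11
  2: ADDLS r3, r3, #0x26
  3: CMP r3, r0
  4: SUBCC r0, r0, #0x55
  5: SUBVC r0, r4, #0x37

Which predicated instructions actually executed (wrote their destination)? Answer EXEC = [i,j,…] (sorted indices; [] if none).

[0] flags=1000 → (cmp)
[1] flags=1000 VC?T → r5=0xdf
[2] flags=1000 LS?T → r3=0x30
[3] flags=0000 → (cmp)
[4] flags=0000 CC?T → r0=0x79
[5] flags=0000 VC?T → r0=0x82

EXEC = [1,2,4,5]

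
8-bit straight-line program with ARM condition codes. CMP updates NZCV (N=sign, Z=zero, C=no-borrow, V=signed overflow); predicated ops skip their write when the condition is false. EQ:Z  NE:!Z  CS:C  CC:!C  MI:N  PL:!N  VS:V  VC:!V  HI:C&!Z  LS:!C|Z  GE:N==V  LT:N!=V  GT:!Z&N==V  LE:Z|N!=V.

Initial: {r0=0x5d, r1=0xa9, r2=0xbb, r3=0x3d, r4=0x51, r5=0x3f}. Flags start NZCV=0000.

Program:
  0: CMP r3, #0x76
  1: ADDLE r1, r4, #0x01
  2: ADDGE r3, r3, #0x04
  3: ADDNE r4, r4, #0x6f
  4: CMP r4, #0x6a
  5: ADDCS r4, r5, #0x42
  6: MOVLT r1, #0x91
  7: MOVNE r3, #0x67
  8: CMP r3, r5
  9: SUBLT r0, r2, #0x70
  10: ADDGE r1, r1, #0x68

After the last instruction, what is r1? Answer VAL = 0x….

[0] flags=1000 → (cmp)
[1] flags=1000 LE?T → r1=0x52
[2] flags=1000 GE?F → skip
[3] flags=1000 NE?T → r4=0xc0
[4] flags=0011 → (cmp)
[5] flags=0011 CS?T → r4=0x81
[6] flags=0011 LT?T → r1=0x91
[7] flags=0011 NE?T → r3=0x67
[8] flags=0010 → (cmp)
[9] flags=0010 LT?F → skip
[10] flags=0010 GE?T → r1=0xf9

VAL = 0xf9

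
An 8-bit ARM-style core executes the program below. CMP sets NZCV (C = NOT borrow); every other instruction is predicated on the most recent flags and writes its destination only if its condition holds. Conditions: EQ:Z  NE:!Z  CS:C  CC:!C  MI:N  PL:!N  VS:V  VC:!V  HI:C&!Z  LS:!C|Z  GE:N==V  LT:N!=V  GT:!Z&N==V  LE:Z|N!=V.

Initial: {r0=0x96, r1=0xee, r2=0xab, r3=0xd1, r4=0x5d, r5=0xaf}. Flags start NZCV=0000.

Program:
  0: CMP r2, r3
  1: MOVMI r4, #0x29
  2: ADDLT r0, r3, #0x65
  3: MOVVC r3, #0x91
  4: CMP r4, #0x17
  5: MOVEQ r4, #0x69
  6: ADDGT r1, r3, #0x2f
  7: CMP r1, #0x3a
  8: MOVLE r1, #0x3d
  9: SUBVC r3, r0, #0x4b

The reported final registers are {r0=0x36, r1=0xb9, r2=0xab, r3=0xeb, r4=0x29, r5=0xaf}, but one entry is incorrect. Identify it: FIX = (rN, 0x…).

FIX = (r1, 0x3d)

0: ✓ CMP  NZCV=1000
1: ✓ MOVMI  r4←0x29
2: ✓ ADDLT  r0←0x36
3: ✓ MOVVC  r3←0x91
4: ✓ CMP  NZCV=0010
5: · MOVEQ
6: ✓ ADDGT  r1←0xc0
7: ✓ CMP  NZCV=1010
8: ✓ MOVLE  r1←0x3d
9: ✓ SUBVC  r3←0xeb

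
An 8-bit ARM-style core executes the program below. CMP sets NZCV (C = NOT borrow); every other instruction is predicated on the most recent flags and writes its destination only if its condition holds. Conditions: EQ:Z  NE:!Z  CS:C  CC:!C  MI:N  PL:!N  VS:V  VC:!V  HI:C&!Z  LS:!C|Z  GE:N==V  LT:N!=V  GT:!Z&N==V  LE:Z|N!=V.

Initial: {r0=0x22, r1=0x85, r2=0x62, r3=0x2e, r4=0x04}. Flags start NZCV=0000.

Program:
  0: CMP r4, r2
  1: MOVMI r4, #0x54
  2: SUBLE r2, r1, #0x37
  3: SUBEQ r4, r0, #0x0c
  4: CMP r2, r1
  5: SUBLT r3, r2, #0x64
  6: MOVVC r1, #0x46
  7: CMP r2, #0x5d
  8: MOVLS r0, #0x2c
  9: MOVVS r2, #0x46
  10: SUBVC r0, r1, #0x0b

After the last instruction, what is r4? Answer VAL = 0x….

VAL = 0x54

0: ✓ CMP  NZCV=1000
1: ✓ MOVMI  r4←0x54
2: ✓ SUBLE  r2←0x4e
3: · SUBEQ
4: ✓ CMP  NZCV=1001
5: · SUBLT
6: · MOVVC
7: ✓ CMP  NZCV=1000
8: ✓ MOVLS  r0←0x2c
9: · MOVVS
10: ✓ SUBVC  r0←0x7a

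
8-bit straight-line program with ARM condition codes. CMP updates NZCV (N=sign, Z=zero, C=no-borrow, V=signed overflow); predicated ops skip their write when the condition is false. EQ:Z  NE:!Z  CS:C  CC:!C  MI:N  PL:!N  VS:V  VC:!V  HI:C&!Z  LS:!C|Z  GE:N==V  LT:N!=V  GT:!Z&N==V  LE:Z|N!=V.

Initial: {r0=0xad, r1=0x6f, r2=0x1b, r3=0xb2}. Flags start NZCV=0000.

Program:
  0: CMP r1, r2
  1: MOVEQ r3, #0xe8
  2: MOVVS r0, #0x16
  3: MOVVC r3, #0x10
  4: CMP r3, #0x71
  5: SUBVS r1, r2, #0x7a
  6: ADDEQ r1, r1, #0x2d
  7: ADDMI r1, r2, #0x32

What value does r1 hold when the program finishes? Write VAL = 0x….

VAL = 0x4d

0: ✓ CMP  NZCV=0010
1: · MOVEQ
2: · MOVVS
3: ✓ MOVVC  r3←0x10
4: ✓ CMP  NZCV=1000
5: · SUBVS
6: · ADDEQ
7: ✓ ADDMI  r1←0x4d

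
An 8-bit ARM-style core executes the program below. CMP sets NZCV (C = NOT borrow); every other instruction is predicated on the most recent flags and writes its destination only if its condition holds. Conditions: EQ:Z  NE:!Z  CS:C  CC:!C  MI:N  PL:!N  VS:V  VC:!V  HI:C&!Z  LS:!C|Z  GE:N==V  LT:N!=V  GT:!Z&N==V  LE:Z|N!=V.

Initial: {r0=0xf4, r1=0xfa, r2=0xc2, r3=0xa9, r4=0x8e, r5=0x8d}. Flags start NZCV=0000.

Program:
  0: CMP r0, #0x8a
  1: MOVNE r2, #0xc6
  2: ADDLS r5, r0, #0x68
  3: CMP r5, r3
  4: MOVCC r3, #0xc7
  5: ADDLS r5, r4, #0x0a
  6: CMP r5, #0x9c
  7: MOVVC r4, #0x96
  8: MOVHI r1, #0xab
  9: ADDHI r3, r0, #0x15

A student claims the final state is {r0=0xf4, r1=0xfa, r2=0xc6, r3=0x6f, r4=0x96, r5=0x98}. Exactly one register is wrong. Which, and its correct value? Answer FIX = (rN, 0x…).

[0] flags=0010 → (cmp)
[1] flags=0010 NE?T → r2=0xc6
[2] flags=0010 LS?F → skip
[3] flags=1000 → (cmp)
[4] flags=1000 CC?T → r3=0xc7
[5] flags=1000 LS?T → r5=0x98
[6] flags=1000 → (cmp)
[7] flags=1000 VC?T → r4=0x96
[8] flags=1000 HI?F → skip
[9] flags=1000 HI?F → skip

FIX = (r3, 0xc7)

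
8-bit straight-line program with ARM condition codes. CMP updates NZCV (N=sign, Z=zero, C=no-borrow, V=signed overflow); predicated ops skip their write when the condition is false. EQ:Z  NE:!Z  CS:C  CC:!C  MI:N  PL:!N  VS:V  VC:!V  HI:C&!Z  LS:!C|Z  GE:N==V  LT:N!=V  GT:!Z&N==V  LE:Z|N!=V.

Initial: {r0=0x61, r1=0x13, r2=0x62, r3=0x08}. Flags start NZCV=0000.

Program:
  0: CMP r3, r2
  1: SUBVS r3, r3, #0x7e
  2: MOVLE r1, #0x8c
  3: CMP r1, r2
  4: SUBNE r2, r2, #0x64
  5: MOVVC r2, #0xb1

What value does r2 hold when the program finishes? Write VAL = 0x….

[0] flags=1000 → (cmp)
[1] flags=1000 VS?F → skip
[2] flags=1000 LE?T → r1=0x8c
[3] flags=0011 → (cmp)
[4] flags=0011 NE?T → r2=0xfe
[5] flags=0011 VC?F → skip

VAL = 0xfe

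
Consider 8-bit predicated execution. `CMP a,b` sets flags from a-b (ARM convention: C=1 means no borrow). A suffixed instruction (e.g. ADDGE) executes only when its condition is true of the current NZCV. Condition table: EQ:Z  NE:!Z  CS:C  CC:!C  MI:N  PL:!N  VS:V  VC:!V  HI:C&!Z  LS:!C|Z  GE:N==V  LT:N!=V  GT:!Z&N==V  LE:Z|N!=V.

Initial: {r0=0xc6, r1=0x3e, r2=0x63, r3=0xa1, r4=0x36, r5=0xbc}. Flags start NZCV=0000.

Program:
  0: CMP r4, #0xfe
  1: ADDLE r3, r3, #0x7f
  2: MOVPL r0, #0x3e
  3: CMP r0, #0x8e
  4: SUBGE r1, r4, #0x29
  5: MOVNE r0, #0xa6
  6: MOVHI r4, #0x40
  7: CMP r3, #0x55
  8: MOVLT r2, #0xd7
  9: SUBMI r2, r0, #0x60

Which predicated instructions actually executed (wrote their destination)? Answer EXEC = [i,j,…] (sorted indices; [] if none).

EXEC = [2,4,5,8]

[0] flags=0000 → (cmp)
[1] flags=0000 LE?F → skip
[2] flags=0000 PL?T → r0=0x3e
[3] flags=1001 → (cmp)
[4] flags=1001 GE?T → r1=0x0d
[5] flags=1001 NE?T → r0=0xa6
[6] flags=1001 HI?F → skip
[7] flags=0011 → (cmp)
[8] flags=0011 LT?T → r2=0xd7
[9] flags=0011 MI?F → skip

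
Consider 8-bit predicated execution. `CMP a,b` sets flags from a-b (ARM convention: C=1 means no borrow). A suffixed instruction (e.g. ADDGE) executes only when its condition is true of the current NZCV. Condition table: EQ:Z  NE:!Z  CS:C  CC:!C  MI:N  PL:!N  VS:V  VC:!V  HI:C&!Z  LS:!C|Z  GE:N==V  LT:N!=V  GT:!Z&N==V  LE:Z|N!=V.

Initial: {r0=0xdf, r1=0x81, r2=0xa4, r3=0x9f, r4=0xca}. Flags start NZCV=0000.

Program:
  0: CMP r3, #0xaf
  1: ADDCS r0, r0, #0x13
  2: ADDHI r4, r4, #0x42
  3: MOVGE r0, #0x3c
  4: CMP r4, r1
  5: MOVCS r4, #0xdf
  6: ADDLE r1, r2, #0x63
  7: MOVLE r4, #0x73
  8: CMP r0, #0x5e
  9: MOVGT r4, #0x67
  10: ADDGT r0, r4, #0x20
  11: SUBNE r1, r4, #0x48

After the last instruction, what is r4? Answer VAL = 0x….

[0] flags=1000 → (cmp)
[1] flags=1000 CS?F → skip
[2] flags=1000 HI?F → skip
[3] flags=1000 GE?F → skip
[4] flags=0010 → (cmp)
[5] flags=0010 CS?T → r4=0xdf
[6] flags=0010 LE?F → skip
[7] flags=0010 LE?F → skip
[8] flags=1010 → (cmp)
[9] flags=1010 GT?F → skip
[10] flags=1010 GT?F → skip
[11] flags=1010 NE?T → r1=0x97

VAL = 0xdf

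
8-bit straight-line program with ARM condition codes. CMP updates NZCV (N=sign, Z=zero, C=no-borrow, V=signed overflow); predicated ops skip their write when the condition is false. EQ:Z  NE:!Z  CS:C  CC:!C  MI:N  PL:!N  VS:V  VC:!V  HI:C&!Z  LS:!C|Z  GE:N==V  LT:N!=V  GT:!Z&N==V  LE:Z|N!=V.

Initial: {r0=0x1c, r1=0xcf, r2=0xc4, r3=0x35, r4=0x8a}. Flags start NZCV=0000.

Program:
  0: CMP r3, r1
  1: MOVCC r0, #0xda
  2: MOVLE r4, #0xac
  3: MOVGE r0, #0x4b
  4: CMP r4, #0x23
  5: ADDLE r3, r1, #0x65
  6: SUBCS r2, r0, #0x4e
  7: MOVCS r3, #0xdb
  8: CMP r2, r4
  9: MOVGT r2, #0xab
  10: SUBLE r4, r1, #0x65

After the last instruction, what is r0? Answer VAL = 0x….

VAL = 0x4b

[0] flags=0000 → (cmp)
[1] flags=0000 CC?T → r0=0xda
[2] flags=0000 LE?F → skip
[3] flags=0000 GE?T → r0=0x4b
[4] flags=0011 → (cmp)
[5] flags=0011 LE?T → r3=0x34
[6] flags=0011 CS?T → r2=0xfd
[7] flags=0011 CS?T → r3=0xdb
[8] flags=0010 → (cmp)
[9] flags=0010 GT?T → r2=0xab
[10] flags=0010 LE?F → skip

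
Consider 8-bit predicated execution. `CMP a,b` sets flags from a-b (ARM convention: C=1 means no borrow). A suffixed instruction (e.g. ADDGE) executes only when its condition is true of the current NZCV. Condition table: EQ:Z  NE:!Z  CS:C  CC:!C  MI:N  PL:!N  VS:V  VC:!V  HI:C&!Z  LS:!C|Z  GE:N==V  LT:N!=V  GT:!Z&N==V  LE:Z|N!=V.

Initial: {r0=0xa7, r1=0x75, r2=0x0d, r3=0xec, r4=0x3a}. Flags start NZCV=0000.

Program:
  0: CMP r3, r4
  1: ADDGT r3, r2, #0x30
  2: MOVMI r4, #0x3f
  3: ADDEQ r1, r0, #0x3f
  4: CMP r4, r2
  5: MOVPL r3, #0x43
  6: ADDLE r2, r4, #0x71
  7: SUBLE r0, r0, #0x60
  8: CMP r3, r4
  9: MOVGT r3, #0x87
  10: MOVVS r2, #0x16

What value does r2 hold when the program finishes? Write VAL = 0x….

VAL = 0x0d

[0] flags=1010 → (cmp)
[1] flags=1010 GT?F → skip
[2] flags=1010 MI?T → r4=0x3f
[3] flags=1010 EQ?F → skip
[4] flags=0010 → (cmp)
[5] flags=0010 PL?T → r3=0x43
[6] flags=0010 LE?F → skip
[7] flags=0010 LE?F → skip
[8] flags=0010 → (cmp)
[9] flags=0010 GT?T → r3=0x87
[10] flags=0010 VS?F → skip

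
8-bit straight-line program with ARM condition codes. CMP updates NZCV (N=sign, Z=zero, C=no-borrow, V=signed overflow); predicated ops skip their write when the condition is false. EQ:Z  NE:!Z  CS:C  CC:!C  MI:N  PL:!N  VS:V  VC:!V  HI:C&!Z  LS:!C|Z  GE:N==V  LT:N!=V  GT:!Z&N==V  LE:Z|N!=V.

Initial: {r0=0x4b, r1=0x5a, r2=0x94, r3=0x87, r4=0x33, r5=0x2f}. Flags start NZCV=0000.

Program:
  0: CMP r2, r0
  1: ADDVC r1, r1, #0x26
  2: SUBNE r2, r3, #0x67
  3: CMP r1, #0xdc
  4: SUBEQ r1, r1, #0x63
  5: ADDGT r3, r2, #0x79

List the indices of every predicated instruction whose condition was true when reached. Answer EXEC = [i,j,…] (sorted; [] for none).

EXEC = [2,5]

[0] flags=0011 → (cmp)
[1] flags=0011 VC?F → skip
[2] flags=0011 NE?T → r2=0x20
[3] flags=0000 → (cmp)
[4] flags=0000 EQ?F → skip
[5] flags=0000 GT?T → r3=0x99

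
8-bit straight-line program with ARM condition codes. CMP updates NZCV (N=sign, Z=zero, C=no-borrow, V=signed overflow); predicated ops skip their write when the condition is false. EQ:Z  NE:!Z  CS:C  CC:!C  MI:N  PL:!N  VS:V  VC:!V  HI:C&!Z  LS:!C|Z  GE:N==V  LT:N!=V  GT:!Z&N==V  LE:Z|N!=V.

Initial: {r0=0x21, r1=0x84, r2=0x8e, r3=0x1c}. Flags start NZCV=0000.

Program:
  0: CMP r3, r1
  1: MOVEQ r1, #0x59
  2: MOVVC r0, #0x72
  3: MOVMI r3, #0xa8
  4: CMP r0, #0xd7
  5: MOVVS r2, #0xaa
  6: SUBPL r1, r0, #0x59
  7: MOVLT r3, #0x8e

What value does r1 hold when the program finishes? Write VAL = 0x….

VAL = 0xc8

0: ✓ CMP  NZCV=1001
1: · MOVEQ
2: · MOVVC
3: ✓ MOVMI  r3←0xa8
4: ✓ CMP  NZCV=0000
5: · MOVVS
6: ✓ SUBPL  r1←0xc8
7: · MOVLT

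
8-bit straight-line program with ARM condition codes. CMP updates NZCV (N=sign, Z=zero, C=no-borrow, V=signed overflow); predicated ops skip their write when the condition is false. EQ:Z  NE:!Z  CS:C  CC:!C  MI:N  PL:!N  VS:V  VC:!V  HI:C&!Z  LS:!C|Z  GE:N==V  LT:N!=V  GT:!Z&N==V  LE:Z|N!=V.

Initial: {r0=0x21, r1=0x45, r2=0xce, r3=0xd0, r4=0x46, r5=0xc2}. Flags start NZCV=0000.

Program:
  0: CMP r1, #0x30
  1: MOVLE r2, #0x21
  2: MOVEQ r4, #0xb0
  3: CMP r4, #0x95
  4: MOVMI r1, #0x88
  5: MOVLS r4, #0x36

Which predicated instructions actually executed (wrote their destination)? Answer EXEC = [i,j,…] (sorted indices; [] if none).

EXEC = [4,5]

0: ✓ CMP  NZCV=0010
1: · MOVLE
2: · MOVEQ
3: ✓ CMP  NZCV=1001
4: ✓ MOVMI  r1←0x88
5: ✓ MOVLS  r4←0x36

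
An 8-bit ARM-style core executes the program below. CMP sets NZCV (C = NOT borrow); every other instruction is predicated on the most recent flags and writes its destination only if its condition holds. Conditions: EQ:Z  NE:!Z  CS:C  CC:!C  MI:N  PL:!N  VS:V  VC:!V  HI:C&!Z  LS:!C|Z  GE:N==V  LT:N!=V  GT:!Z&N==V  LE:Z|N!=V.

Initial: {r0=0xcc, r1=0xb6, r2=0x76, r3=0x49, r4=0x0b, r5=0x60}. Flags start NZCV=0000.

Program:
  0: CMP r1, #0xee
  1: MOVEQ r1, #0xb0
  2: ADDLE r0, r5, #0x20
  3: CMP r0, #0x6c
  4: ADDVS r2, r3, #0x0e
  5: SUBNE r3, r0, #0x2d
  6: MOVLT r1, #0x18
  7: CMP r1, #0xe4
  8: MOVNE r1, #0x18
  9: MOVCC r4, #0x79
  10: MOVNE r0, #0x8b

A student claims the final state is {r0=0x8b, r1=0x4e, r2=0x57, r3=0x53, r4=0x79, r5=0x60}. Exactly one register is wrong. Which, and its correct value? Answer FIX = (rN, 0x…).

[0] flags=1000 → (cmp)
[1] flags=1000 EQ?F → skip
[2] flags=1000 LE?T → r0=0x80
[3] flags=0011 → (cmp)
[4] flags=0011 VS?T → r2=0x57
[5] flags=0011 NE?T → r3=0x53
[6] flags=0011 LT?T → r1=0x18
[7] flags=0000 → (cmp)
[8] flags=0000 NE?T → r1=0x18
[9] flags=0000 CC?T → r4=0x79
[10] flags=0000 NE?T → r0=0x8b

FIX = (r1, 0x18)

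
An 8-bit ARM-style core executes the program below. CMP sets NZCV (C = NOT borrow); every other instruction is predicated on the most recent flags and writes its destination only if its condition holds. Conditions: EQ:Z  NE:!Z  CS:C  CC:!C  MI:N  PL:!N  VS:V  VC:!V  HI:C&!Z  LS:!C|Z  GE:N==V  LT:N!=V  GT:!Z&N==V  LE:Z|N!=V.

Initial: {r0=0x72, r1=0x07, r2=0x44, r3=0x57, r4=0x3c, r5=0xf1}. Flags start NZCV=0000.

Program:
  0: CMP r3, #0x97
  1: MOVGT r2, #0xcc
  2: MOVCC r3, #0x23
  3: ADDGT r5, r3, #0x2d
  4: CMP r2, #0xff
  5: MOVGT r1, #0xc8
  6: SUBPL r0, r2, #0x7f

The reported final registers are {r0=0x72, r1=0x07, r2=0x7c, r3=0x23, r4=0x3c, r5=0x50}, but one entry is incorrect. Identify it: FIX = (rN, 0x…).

0: ✓ CMP  NZCV=1001
1: ✓ MOVGT  r2←0xcc
2: ✓ MOVCC  r3←0x23
3: ✓ ADDGT  r5←0x50
4: ✓ CMP  NZCV=1000
5: · MOVGT
6: · SUBPL

FIX = (r2, 0xcc)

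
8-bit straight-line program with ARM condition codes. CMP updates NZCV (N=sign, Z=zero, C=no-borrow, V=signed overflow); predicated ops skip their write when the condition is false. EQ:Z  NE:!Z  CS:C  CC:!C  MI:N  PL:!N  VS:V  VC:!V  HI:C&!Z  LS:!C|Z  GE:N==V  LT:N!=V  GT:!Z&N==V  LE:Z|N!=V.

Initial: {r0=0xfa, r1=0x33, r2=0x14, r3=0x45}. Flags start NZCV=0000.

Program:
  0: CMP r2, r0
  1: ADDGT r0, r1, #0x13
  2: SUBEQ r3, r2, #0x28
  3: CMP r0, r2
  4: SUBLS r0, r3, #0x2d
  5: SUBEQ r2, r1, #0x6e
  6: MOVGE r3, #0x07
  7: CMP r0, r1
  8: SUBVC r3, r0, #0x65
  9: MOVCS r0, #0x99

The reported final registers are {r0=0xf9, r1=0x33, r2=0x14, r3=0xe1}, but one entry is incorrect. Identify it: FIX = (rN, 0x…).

[0] flags=0000 → (cmp)
[1] flags=0000 GT?T → r0=0x46
[2] flags=0000 EQ?F → skip
[3] flags=0010 → (cmp)
[4] flags=0010 LS?F → skip
[5] flags=0010 EQ?F → skip
[6] flags=0010 GE?T → r3=0x07
[7] flags=0010 → (cmp)
[8] flags=0010 VC?T → r3=0xe1
[9] flags=0010 CS?T → r0=0x99

FIX = (r0, 0x99)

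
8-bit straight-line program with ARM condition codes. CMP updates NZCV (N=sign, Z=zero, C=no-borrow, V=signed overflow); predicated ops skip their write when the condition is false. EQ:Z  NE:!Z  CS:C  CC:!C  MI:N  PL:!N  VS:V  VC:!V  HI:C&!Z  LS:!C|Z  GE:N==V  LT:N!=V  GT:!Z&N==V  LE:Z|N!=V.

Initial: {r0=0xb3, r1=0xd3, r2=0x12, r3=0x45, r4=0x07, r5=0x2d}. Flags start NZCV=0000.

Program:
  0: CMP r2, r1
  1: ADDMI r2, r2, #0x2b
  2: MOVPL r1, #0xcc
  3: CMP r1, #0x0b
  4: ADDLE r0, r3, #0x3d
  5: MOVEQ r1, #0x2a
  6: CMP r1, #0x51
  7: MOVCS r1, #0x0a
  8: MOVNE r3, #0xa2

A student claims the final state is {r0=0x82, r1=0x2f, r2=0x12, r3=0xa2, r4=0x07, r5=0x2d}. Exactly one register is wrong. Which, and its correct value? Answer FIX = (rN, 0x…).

[0] flags=0000 → (cmp)
[1] flags=0000 MI?F → skip
[2] flags=0000 PL?T → r1=0xcc
[3] flags=1010 → (cmp)
[4] flags=1010 LE?T → r0=0x82
[5] flags=1010 EQ?F → skip
[6] flags=0011 → (cmp)
[7] flags=0011 CS?T → r1=0x0a
[8] flags=0011 NE?T → r3=0xa2

FIX = (r1, 0x0a)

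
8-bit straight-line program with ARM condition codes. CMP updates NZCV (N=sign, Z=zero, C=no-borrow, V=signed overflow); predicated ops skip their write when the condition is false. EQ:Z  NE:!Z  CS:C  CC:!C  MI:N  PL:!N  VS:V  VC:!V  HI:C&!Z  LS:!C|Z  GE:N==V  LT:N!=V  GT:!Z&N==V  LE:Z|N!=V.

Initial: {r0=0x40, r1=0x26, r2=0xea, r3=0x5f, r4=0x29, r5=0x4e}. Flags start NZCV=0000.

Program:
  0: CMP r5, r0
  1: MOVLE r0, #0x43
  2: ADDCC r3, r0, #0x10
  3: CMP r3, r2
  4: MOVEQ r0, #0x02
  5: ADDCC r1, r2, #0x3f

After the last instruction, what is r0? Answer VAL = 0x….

VAL = 0x40

0: ✓ CMP  NZCV=0010
1: · MOVLE
2: · ADDCC
3: ✓ CMP  NZCV=0000
4: · MOVEQ
5: ✓ ADDCC  r1←0x29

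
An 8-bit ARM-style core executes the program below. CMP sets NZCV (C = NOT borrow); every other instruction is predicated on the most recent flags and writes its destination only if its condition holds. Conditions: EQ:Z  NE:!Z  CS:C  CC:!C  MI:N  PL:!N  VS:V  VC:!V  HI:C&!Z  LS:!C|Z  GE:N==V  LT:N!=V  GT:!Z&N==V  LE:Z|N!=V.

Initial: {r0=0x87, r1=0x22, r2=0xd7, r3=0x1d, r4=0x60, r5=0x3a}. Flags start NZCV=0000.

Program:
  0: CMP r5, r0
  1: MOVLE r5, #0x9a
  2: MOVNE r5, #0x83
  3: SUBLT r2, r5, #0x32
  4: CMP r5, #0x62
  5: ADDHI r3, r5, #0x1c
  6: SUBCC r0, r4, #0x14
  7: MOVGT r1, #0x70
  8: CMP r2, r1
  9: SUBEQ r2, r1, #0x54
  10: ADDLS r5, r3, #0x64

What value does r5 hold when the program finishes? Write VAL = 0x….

[0] flags=1001 → (cmp)
[1] flags=1001 LE?F → skip
[2] flags=1001 NE?T → r5=0x83
[3] flags=1001 LT?F → skip
[4] flags=0011 → (cmp)
[5] flags=0011 HI?T → r3=0x9f
[6] flags=0011 CC?F → skip
[7] flags=0011 GT?F → skip
[8] flags=1010 → (cmp)
[9] flags=1010 EQ?F → skip
[10] flags=1010 LS?F → skip

VAL = 0x83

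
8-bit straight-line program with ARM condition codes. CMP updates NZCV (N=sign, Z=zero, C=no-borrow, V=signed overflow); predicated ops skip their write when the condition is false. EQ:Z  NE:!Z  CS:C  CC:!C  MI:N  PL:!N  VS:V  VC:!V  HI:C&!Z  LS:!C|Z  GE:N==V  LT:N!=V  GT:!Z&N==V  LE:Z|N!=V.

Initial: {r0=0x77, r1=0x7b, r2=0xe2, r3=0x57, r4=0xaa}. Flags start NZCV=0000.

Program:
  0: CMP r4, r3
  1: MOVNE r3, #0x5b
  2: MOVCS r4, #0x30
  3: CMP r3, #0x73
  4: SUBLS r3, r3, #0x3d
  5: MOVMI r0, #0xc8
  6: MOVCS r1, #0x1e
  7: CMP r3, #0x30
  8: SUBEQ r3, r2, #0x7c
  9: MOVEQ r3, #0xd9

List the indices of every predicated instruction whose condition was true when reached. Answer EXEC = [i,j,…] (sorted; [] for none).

[0] flags=0011 → (cmp)
[1] flags=0011 NE?T → r3=0x5b
[2] flags=0011 CS?T → r4=0x30
[3] flags=1000 → (cmp)
[4] flags=1000 LS?T → r3=0x1e
[5] flags=1000 MI?T → r0=0xc8
[6] flags=1000 CS?F → skip
[7] flags=1000 → (cmp)
[8] flags=1000 EQ?F → skip
[9] flags=1000 EQ?F → skip

EXEC = [1,2,4,5]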